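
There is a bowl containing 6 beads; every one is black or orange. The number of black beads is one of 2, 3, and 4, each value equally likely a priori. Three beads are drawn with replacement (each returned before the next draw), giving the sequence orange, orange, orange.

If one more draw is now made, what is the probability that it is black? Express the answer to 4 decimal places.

Under each hypothesis, the probability of the observed sequence is: P(data | r = 2) = (4/6)(4/6)(4/6) = 8/27; P(data | r = 3) = (3/6)(3/6)(3/6) = 1/8; P(data | r = 4) = (2/6)(2/6)(2/6) = 1/27.
Multiplying each by its prior: 1/3 · 8/27 = 8/81, 1/3 · 1/8 = 1/24, 1/3 · 1/27 = 1/81; these sum to 11/72.
Dividing through by the total gives posterior P(r = 2 | data) = 64/99, P(r = 3 | data) = 3/11, P(r = 4 | data) = 8/99.
The predictive probability is P(black next | data) = (1/3)(64/99) + (1/2)(3/11) + (2/3)(8/99) = 241/594.

0.4057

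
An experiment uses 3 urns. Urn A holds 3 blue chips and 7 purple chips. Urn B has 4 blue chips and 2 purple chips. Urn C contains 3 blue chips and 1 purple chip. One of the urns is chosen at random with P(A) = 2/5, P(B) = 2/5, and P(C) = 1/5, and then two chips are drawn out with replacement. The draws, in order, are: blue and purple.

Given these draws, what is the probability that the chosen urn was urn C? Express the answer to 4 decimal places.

0.1782

Under each hypothesis, the probability of the observed sequence is: P(data | urn A) = (3/10)(7/10) = 0.21; P(data | urn B) = (4/6)(2/6) = 0.22222; P(data | urn C) = (3/4)(1/4) = 0.1875.
Multiplying each by its prior: 2/5 · 0.21 = 0.084, 2/5 · 0.22222 = 0.088889, 1/5 · 0.1875 = 0.0375; with total 0.21039.
So P(urn C | data) = (0.0375) / (0.21039) = 0.17824.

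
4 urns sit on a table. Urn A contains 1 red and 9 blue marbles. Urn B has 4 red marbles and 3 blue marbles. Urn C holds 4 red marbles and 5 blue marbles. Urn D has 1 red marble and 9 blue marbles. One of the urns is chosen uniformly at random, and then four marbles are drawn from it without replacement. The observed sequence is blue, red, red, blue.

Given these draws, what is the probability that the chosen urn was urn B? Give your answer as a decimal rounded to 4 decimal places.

0.5192

For each hypothesis, P(data | H) works out to: P(data | urn A) = (9/10)(1/9)(0/8) = 0; P(data | urn B) = (3/7)(4/6)(3/5)(2/4) = 3/35; P(data | urn C) = (5/9)(4/8)(3/7)(4/6) = 5/63; P(data | urn D) = (9/10)(1/9)(0/8) = 0.
The prior-weighted likelihoods are 1/4 · 0 = 0, 1/4 · 3/35 = 3/140, 1/4 · 5/63 = 5/252, 1/4 · 0 = 0; these sum to 13/315.
Hence P(urn B | data) = (3/140) / (13/315) = 27/52.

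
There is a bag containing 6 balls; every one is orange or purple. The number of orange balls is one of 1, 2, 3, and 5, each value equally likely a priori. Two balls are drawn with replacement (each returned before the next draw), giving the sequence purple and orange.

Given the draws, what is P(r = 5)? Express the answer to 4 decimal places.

0.1852

The likelihood of the observed sequence under each hypothesis: P(data | r = 1) = (5/6)(1/6) = 5/36; P(data | r = 2) = (4/6)(2/6) = 2/9; P(data | r = 3) = (3/6)(3/6) = 1/4; P(data | r = 5) = (1/6)(5/6) = 5/36.
Multiplying each by its prior: 1/4 · 5/36 = 5/144, 1/4 · 2/9 = 1/18, 1/4 · 1/4 = 1/16, 1/4 · 5/36 = 5/144; with total 3/16.
Therefore the posterior P(r = 5 | data) = (5/144) / (3/16) = 5/27.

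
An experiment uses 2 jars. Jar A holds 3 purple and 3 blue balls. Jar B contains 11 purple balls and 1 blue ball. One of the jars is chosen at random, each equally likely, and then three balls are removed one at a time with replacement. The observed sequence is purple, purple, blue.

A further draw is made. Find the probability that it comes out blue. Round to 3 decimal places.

0.350

Under each hypothesis, the probability of the observed sequence is: P(data | jar A) = (3/6)(3/6)(3/6) = 0.125; P(data | jar B) = (11/12)(11/12)(1/12) = 0.070023.
Weighting by the prior gives 1/2 · 0.125 = 0.0625, 1/2 · 0.070023 = 0.035012; with total 0.097512.
Dividing through by the total gives posterior P(jar A | data) = 0.64095, P(jar B | data) = 0.35905.
So P(blue next | data) = Σ P(blue next | H) P(H | data) = (1/2)(0.64095) + (1/12)(0.35905) = 0.3504.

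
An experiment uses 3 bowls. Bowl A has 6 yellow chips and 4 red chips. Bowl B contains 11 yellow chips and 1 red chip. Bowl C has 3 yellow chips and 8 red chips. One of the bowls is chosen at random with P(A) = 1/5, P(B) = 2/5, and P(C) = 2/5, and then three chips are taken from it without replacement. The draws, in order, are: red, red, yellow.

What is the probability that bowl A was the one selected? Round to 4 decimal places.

0.2276

For each hypothesis, P(data | H) works out to: P(data | bowl A) = (4/10)(3/9)(6/8) = 1/10; P(data | bowl B) = (1/12)(0/11) = 0; P(data | bowl C) = (8/11)(7/10)(3/9) = 28/165.
The prior-weighted likelihoods are 1/5 · 1/10 = 1/50, 2/5 · 0 = 0, 2/5 · 28/165 = 56/825; these sum to 29/330.
By Bayes' rule, P(bowl A | data) = (1/50) / (29/330) = 33/145.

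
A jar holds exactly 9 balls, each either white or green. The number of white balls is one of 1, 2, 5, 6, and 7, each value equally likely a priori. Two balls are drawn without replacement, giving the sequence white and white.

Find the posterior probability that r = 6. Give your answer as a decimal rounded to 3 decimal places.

0.319

The likelihood of the observed sequence under each hypothesis: P(data | r = 1) = (1/9)(0/8) = 0; P(data | r = 2) = (2/9)(1/8) = 1/36; P(data | r = 5) = (5/9)(4/8) = 5/18; P(data | r = 6) = (6/9)(5/8) = 5/12; P(data | r = 7) = (7/9)(6/8) = 7/12.
Weighting by the prior gives 1/5 · 0 = 0, 1/5 · 1/36 = 1/180, 1/5 · 5/18 = 1/18, 1/5 · 5/12 = 1/12, 1/5 · 7/12 = 7/60; these sum to 47/180.
By Bayes' rule, P(r = 6 | data) = (1/12) / (47/180) = 15/47.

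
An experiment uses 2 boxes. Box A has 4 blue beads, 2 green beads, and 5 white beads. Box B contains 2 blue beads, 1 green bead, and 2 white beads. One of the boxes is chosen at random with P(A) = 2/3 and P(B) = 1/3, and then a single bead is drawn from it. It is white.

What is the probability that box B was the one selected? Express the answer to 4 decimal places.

For each hypothesis, P(data | H) works out to: P(data | box A) = (5/11) = 5/11; P(data | box B) = (2/5) = 2/5.
Weighting by the prior gives 2/3 · 5/11 = 10/33, 1/3 · 2/5 = 2/15; with total 24/55.
Therefore the posterior P(box B | data) = (2/15) / (24/55) = 11/36.

0.3056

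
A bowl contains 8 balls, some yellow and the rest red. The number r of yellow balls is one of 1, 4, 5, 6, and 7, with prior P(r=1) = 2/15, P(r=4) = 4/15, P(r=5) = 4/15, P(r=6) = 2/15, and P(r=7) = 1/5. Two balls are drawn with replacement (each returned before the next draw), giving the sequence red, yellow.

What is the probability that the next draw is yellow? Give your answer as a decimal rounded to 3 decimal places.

Under each hypothesis, the probability of the observed sequence is: P(data | r = 1) = (7/8)(1/8) = 7/64; P(data | r = 4) = (4/8)(4/8) = 1/4; P(data | r = 5) = (3/8)(5/8) = 15/64; P(data | r = 6) = (2/8)(6/8) = 3/16; P(data | r = 7) = (1/8)(7/8) = 7/64.
Weighting by the prior gives 2/15 · 7/64 = 7/480, 4/15 · 1/4 = 1/15, 4/15 · 15/64 = 1/16, 2/15 · 3/16 = 1/40, 1/5 · 7/64 = 7/320; these sum to 61/320.
Normalising, the posterior is P(r = 1 | data) = 14/183, P(r = 4 | data) = 64/183, P(r = 5 | data) = 20/61, P(r = 6 | data) = 8/61, P(r = 7 | data) = 7/61.
The predictive probability is P(yellow next | data) = (1/8)(14/183) + (1/2)(64/183) + (5/8)(20/61) + (3/4)(8/61) + (7/8)(7/61) = 287/488.

0.588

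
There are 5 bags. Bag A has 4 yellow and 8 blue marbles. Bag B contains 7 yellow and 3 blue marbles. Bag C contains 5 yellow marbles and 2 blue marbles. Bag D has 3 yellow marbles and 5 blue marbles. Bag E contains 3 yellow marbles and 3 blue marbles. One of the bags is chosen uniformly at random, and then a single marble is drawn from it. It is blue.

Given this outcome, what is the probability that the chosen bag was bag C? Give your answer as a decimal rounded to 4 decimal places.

0.1202

For each hypothesis, P(data | H) works out to: P(data | bag A) = (8/12) = 0.66667; P(data | bag B) = (3/10) = 0.3; P(data | bag C) = (2/7) = 0.28571; P(data | bag D) = (5/8) = 0.625; P(data | bag E) = (3/6) = 0.5.
Multiplying each by its prior: 1/5 · 0.66667 = 0.13333, 1/5 · 0.3 = 0.06, 1/5 · 0.28571 = 0.057143, 1/5 · 0.625 = 0.125, 1/5 · 0.5 = 0.1; summing to 0.47548.
So P(bag C | data) = (0.057143) / (0.47548) = 0.12018.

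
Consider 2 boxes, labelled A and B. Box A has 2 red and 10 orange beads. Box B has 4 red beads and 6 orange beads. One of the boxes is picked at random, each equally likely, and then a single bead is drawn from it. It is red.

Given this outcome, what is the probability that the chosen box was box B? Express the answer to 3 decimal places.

Compute the likelihood of this draw for each case: P(data | box A) = (2/12) = 1/6; P(data | box B) = (4/10) = 2/5.
Weighting by the prior gives 1/2 · 1/6 = 1/12, 1/2 · 2/5 = 1/5; summing to 17/60.
By Bayes' rule, P(box B | data) = (1/5) / (17/60) = 12/17.

0.706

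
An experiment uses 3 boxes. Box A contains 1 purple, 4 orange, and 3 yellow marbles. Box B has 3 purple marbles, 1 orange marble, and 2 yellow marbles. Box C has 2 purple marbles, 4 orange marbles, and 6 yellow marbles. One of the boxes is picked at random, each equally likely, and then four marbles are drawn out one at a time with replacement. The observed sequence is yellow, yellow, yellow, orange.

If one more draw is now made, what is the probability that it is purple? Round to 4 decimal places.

Under each hypothesis, the probability of the observed sequence is: P(data | box A) = (3/8)(3/8)(3/8)(4/8) = 0.026367; P(data | box B) = (2/6)(2/6)(2/6)(1/6) = 0.0061728; P(data | box C) = (6/12)(6/12)(6/12)(4/12) = 0.041667.
Multiplying each by its prior: 1/3 · 0.026367 = 0.0087891, 1/3 · 0.0061728 = 0.0020576, 1/3 · 0.041667 = 0.013889; with total 0.024736.
Dividing through by the total gives posterior P(box A | data) = 0.35532, P(box B | data) = 0.083184, P(box C | data) = 0.56149.
The predictive probability is P(purple next | data) = (1/8)(0.35532) + (1/2)(0.083184) + (1/6)(0.56149) = 0.17959.

0.1796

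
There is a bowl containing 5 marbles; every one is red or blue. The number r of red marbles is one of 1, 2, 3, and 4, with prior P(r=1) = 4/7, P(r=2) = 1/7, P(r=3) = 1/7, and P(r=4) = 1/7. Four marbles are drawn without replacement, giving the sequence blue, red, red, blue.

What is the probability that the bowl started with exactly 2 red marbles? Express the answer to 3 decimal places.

0.500

The likelihood of the observed sequence under each hypothesis: P(data | r = 1) = (4/5)(1/4)(0/3) = 0; P(data | r = 2) = (3/5)(2/4)(1/3)(2/2) = 1/10; P(data | r = 3) = (2/5)(3/4)(2/3)(1/2) = 1/10; P(data | r = 4) = (1/5)(4/4)(3/3)(0/2) = 0.
Multiplying each by its prior: 4/7 · 0 = 0, 1/7 · 1/10 = 1/70, 1/7 · 1/10 = 1/70, 1/7 · 0 = 0; with total 1/35.
Hence P(r = 2 | data) = (1/70) / (1/35) = 1/2.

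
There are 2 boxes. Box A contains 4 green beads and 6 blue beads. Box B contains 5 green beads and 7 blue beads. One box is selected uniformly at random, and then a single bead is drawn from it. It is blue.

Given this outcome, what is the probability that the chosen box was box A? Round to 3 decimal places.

0.507

Compute the likelihood of this draw for each case: P(data | box A) = (6/10) = 3/5; P(data | box B) = (7/12) = 7/12.
Multiplying each by its prior: 1/2 · 3/5 = 3/10, 1/2 · 7/12 = 7/24; these sum to 71/120.
By Bayes' rule, P(box A | data) = (3/10) / (71/120) = 36/71.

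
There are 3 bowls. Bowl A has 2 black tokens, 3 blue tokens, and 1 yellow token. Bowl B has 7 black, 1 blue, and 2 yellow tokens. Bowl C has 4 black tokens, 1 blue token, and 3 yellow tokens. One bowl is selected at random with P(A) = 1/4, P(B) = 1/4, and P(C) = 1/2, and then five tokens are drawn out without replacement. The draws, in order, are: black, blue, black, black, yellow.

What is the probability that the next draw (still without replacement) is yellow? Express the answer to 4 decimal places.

Under each hypothesis, the probability of the observed sequence is: P(data | bowl A) = (2/6)(3/5)(1/4)(0/3) = 0; P(data | bowl B) = (7/10)(1/9)(6/8)(5/7)(2/6) = 0.013889; P(data | bowl C) = (4/8)(1/7)(3/6)(2/5)(3/4) = 0.010714.
Weighting by the prior gives 1/4 · 0 = 0, 1/4 · 0.013889 = 0.0034722, 1/2 · 0.010714 = 0.0053571; with total 0.0088294.
The posterior is then P(bowl A | data) = 0, P(bowl B | data) = 0.39326, P(bowl C | data) = 0.60674.
So P(yellow next | data) = Σ P(yellow next | H) P(H | data) = (1/5)(0.39326) + (2/3)(0.60674) = 0.48315.

0.4831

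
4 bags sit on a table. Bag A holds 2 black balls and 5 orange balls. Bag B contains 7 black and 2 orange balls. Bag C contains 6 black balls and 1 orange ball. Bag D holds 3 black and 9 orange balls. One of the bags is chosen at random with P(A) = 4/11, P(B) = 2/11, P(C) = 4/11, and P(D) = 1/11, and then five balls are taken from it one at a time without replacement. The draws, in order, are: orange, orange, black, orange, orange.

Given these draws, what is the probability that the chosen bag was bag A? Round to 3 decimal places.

0.800

Under each hypothesis, the probability of the observed sequence is: P(data | bag A) = (5/7)(4/6)(2/5)(3/4)(2/3) = 0.095238; P(data | bag B) = (2/9)(1/8)(7/7)(0/6) = 0; P(data | bag C) = (1/7)(0/6) = 0; P(data | bag D) = (9/12)(8/11)(3/10)(7/9)(6/8) = 0.095455.
The prior-weighted likelihoods are 4/11 · 0.095238 = 0.034632, 2/11 · 0 = 0, 4/11 · 0 = 0, 1/11 · 0.095455 = 0.0086777; with total 0.04331.
So P(bag A | data) = (0.034632) / (0.04331) = 0.79964.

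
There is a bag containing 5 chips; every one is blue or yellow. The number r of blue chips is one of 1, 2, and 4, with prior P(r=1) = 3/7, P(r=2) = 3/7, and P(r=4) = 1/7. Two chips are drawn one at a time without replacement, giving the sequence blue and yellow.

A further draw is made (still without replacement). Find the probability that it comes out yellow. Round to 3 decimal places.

0.706

Compute the likelihood of the observed sequence for each case: P(data | r = 1) = (1/5)(4/4) = 1/5; P(data | r = 2) = (2/5)(3/4) = 3/10; P(data | r = 4) = (4/5)(1/4) = 1/5.
Weighting by the prior gives 3/7 · 1/5 = 3/35, 3/7 · 3/10 = 9/70, 1/7 · 1/5 = 1/35; summing to 17/70.
The posterior is then P(r = 1 | data) = 6/17, P(r = 2 | data) = 9/17, P(r = 4 | data) = 2/17.
So P(yellow next | data) = Σ P(yellow next | H) P(H | data) = (1)(6/17) + (2/3)(9/17) + (0)(2/17) = 12/17.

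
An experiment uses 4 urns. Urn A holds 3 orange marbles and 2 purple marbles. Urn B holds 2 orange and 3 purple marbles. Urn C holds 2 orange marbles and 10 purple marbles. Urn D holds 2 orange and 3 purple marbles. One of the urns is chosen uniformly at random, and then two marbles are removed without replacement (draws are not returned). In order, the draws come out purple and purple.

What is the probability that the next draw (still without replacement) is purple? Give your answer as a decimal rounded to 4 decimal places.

0.5395

Under each hypothesis, the probability of the observed sequence is: P(data | urn A) = (2/5)(1/4) = 1/10; P(data | urn B) = (3/5)(2/4) = 3/10; P(data | urn C) = (10/12)(9/11) = 15/22; P(data | urn D) = (3/5)(2/4) = 3/10.
Multiplying each by its prior: 1/4 · 1/10 = 1/40, 1/4 · 3/10 = 3/40, 1/4 · 15/22 = 15/88, 1/4 · 3/10 = 3/40; these sum to 19/55.
The posterior is then P(urn A | data) = 11/152, P(urn B | data) = 33/152, P(urn C | data) = 75/152, P(urn D | data) = 33/152.
Averaging over the posterior, P(purple next | data) = (0)(11/152) + (1/3)(33/152) + (4/5)(75/152) + (1/3)(33/152) = 41/76.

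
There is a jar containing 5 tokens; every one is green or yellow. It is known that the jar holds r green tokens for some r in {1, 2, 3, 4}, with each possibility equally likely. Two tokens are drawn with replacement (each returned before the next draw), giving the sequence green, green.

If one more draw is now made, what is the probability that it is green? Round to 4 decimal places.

0.6667

The likelihood of the observed sequence under each hypothesis: P(data | r = 1) = (1/5)(1/5) = 1/25; P(data | r = 2) = (2/5)(2/5) = 4/25; P(data | r = 3) = (3/5)(3/5) = 9/25; P(data | r = 4) = (4/5)(4/5) = 16/25.
The prior-weighted likelihoods are 1/4 · 1/25 = 1/100, 1/4 · 4/25 = 1/25, 1/4 · 9/25 = 9/100, 1/4 · 16/25 = 4/25; these sum to 3/10.
The posterior is then P(r = 1 | data) = 1/30, P(r = 2 | data) = 2/15, P(r = 3 | data) = 3/10, P(r = 4 | data) = 8/15.
Averaging over the posterior, P(green next | data) = (1/5)(1/30) + (2/5)(2/15) + (3/5)(3/10) + (4/5)(8/15) = 2/3.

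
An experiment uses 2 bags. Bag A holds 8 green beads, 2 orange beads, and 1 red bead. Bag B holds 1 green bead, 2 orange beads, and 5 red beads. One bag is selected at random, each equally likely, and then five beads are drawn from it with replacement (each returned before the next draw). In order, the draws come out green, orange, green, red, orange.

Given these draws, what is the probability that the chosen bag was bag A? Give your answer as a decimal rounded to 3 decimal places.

0.723

Under each hypothesis, the probability of the observed sequence is: P(data | bag A) = (8/11)(2/11)(8/11)(1/11)(2/11) = 0.0015896; P(data | bag B) = (1/8)(2/8)(1/8)(5/8)(2/8) = 0.00061035.
Weighting by the prior gives 1/2 · 0.0015896 = 0.00079478, 1/2 · 0.00061035 = 0.00030518; these sum to 0.0011.
So P(bag A | data) = (0.00079478) / (0.0011) = 0.72256.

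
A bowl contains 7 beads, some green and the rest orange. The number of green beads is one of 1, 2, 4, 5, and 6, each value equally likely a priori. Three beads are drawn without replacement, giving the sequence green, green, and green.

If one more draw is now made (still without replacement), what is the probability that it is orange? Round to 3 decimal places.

Under each hypothesis, the probability of the observed sequence is: P(data | r = 1) = (1/7)(0/6) = 0; P(data | r = 2) = (2/7)(1/6)(0/5) = 0; P(data | r = 4) = (4/7)(3/6)(2/5) = 4/35; P(data | r = 5) = (5/7)(4/6)(3/5) = 2/7; P(data | r = 6) = (6/7)(5/6)(4/5) = 4/7.
The prior-weighted likelihoods are 1/5 · 0 = 0, 1/5 · 0 = 0, 1/5 · 4/35 = 4/175, 1/5 · 2/7 = 2/35, 1/5 · 4/7 = 4/35; with total 34/175.
Normalising, the posterior is P(r = 1 | data) = 0, P(r = 2 | data) = 0, P(r = 4 | data) = 2/17, P(r = 5 | data) = 5/17, P(r = 6 | data) = 10/17.
Averaging over the posterior, P(orange next | data) = (3/4)(2/17) + (1/2)(5/17) + (1/4)(10/17) = 13/34.

0.382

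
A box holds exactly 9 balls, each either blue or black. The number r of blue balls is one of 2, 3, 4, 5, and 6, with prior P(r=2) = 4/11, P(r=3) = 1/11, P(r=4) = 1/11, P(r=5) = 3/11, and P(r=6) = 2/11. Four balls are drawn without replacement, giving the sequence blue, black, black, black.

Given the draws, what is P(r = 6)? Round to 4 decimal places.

0.0265

The likelihood of the observed sequence under each hypothesis: P(data | r = 2) = (2/9)(7/8)(6/7)(5/6) = 0.13889; P(data | r = 3) = (3/9)(6/8)(5/7)(4/6) = 0.11905; P(data | r = 4) = (4/9)(5/8)(4/7)(3/6) = 0.079365; P(data | r = 5) = (5/9)(4/8)(3/7)(2/6) = 0.039683; P(data | r = 6) = (6/9)(3/8)(2/7)(1/6) = 0.011905.
The prior-weighted likelihoods are 4/11 · 0.13889 = 0.050505, 1/11 · 0.11905 = 0.010823, 1/11 · 0.079365 = 0.007215, 3/11 · 0.039683 = 0.010823, 2/11 · 0.011905 = 0.0021645; these sum to 0.08153.
Therefore the posterior P(r = 6 | data) = (0.0021645) / (0.08153) = 0.026549.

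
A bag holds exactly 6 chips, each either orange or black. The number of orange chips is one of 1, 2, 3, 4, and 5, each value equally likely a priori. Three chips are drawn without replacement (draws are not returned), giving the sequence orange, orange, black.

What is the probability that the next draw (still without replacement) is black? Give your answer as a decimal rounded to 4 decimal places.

0.4000

Compute the likelihood of the observed sequence for each case: P(data | r = 1) = (1/6)(0/5) = 0; P(data | r = 2) = (2/6)(1/5)(4/4) = 1/15; P(data | r = 3) = (3/6)(2/5)(3/4) = 3/20; P(data | r = 4) = (4/6)(3/5)(2/4) = 1/5; P(data | r = 5) = (5/6)(4/5)(1/4) = 1/6.
Multiplying each by its prior: 1/5 · 0 = 0, 1/5 · 1/15 = 1/75, 1/5 · 3/20 = 3/100, 1/5 · 1/5 = 1/25, 1/5 · 1/6 = 1/30; these sum to 7/60.
Normalising, the posterior is P(r = 1 | data) = 0, P(r = 2 | data) = 4/35, P(r = 3 | data) = 9/35, P(r = 4 | data) = 12/35, P(r = 5 | data) = 2/7.
Averaging over the posterior, P(black next | data) = (1)(4/35) + (2/3)(9/35) + (1/3)(12/35) + (0)(2/7) = 2/5.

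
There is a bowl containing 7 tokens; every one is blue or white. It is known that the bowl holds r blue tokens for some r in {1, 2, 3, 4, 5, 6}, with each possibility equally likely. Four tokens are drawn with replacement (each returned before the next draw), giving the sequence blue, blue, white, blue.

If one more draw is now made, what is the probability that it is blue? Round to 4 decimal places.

0.6552

For each hypothesis, P(data | H) works out to: P(data | r = 1) = (1/7)(1/7)(6/7)(1/7) = 0.002499; P(data | r = 2) = (2/7)(2/7)(5/7)(2/7) = 0.01666; P(data | r = 3) = (3/7)(3/7)(4/7)(3/7) = 0.044981; P(data | r = 4) = (4/7)(4/7)(3/7)(4/7) = 0.079967; P(data | r = 5) = (5/7)(5/7)(2/7)(5/7) = 0.10412; P(data | r = 6) = (6/7)(6/7)(1/7)(6/7) = 0.089963.
Multiplying each by its prior: 1/6 · 0.002499 = 0.00041649, 1/6 · 0.01666 = 0.0027766, 1/6 · 0.044981 = 0.0074969, 1/6 · 0.079967 = 0.013328, 1/6 · 0.10412 = 0.017354, 1/6 · 0.089963 = 0.014994; these sum to 0.056365.
Dividing through by the total gives posterior P(r = 1 | data) = 0.0073892, P(r = 2 | data) = 0.049261, P(r = 3 | data) = 0.133, P(r = 4 | data) = 0.23645, P(r = 5 | data) = 0.30788, P(r = 6 | data) = 0.26601.
So P(blue next | data) = Σ P(blue next | H) P(H | data) = (1/7)(0.0073892) + (2/7)(0.049261) + (3/7)(0.133) + (4/7)(0.23645) + (5/7)(0.30788) + (6/7)(0.26601) = 0.65517.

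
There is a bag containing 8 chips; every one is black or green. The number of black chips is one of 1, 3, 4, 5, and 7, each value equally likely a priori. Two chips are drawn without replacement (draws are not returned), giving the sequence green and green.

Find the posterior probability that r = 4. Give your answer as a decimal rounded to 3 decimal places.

Under each hypothesis, the probability of the observed sequence is: P(data | r = 1) = (7/8)(6/7) = 3/4; P(data | r = 3) = (5/8)(4/7) = 5/14; P(data | r = 4) = (4/8)(3/7) = 3/14; P(data | r = 5) = (3/8)(2/7) = 3/28; P(data | r = 7) = (1/8)(0/7) = 0.
The prior-weighted likelihoods are 1/5 · 3/4 = 3/20, 1/5 · 5/14 = 1/14, 1/5 · 3/14 = 3/70, 1/5 · 3/28 = 3/140, 1/5 · 0 = 0; summing to 2/7.
So P(r = 4 | data) = (3/70) / (2/7) = 3/20.

0.150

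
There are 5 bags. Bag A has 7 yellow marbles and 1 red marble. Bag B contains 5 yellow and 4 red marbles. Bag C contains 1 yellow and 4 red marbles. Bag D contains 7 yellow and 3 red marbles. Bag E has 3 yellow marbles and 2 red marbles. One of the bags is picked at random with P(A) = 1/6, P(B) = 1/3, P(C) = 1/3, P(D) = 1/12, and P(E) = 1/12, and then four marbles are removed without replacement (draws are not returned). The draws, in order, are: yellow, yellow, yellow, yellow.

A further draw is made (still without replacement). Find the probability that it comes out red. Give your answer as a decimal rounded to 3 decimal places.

The likelihood of the observed sequence under each hypothesis: P(data | bag A) = (7/8)(6/7)(5/6)(4/5) = 0.5; P(data | bag B) = (5/9)(4/8)(3/7)(2/6) = 0.039683; P(data | bag C) = (1/5)(0/4) = 0; P(data | bag D) = (7/10)(6/9)(5/8)(4/7) = 0.16667; P(data | bag E) = (3/5)(2/4)(1/3)(0/2) = 0.
The prior-weighted likelihoods are 1/6 · 0.5 = 0.083333, 1/3 · 0.039683 = 0.013228, 1/3 · 0 = 0, 1/12 · 0.16667 = 0.013889, 1/12 · 0 = 0; with total 0.11045.
Normalising, the posterior is P(bag A | data) = 0.75449, P(bag B | data) = 0.11976, P(bag C | data) = 0, P(bag D | data) = 0.12575, P(bag E | data) = 0.
The predictive probability is P(red next | data) = (1/4)(0.75449) + (4/5)(0.11976) + (1/2)(0.12575) = 0.34731.

0.347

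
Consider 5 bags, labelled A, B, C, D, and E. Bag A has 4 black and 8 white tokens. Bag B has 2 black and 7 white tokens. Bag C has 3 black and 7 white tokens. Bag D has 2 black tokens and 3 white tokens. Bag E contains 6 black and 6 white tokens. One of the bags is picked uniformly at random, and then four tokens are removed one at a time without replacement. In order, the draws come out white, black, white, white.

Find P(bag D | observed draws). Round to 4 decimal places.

0.1860

Under each hypothesis, the probability of the observed sequence is: P(data | bag A) = (8/12)(4/11)(7/10)(6/9) = 0.11313; P(data | bag B) = (7/9)(2/8)(6/7)(5/6) = 0.13889; P(data | bag C) = (7/10)(3/9)(6/8)(5/7) = 0.125; P(data | bag D) = (3/5)(2/4)(2/3)(1/2) = 0.1; P(data | bag E) = (6/12)(6/11)(5/10)(4/9) = 0.060606.
The prior-weighted likelihoods are 1/5 · 0.11313 = 0.022626, 1/5 · 0.13889 = 0.027778, 1/5 · 0.125 = 0.025, 1/5 · 0.1 = 0.02, 1/5 · 0.060606 = 0.012121; summing to 0.10753.
Hence P(bag D | data) = (0.02) / (0.10753) = 0.186.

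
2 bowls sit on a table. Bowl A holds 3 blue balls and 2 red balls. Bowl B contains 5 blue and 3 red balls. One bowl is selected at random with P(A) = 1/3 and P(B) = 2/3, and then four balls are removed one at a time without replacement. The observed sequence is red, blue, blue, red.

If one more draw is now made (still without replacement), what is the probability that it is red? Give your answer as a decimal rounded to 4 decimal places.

0.1471

For each hypothesis, P(data | H) works out to: P(data | bowl A) = (2/5)(3/4)(2/3)(1/2) = 1/10; P(data | bowl B) = (3/8)(5/7)(4/6)(2/5) = 1/14.
Multiplying each by its prior: 1/3 · 1/10 = 1/30, 2/3 · 1/14 = 1/21; summing to 17/210.
The posterior is then P(bowl A | data) = 7/17, P(bowl B | data) = 10/17.
So P(red next | data) = Σ P(red next | H) P(H | data) = (0)(7/17) + (1/4)(10/17) = 5/34.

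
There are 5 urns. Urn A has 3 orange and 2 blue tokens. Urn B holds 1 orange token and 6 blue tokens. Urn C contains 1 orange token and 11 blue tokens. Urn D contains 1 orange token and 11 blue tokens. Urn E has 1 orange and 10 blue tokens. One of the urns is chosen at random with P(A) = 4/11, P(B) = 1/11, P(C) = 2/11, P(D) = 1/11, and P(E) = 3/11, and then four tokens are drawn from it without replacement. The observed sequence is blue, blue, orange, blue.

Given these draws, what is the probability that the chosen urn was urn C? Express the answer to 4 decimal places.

0.2504

The likelihood of the observed sequence under each hypothesis: P(data | urn A) = (2/5)(1/4)(3/3)(0/2) = 0; P(data | urn B) = (6/7)(5/6)(1/5)(4/4) = 0.14286; P(data | urn C) = (11/12)(10/11)(1/10)(9/9) = 0.083333; P(data | urn D) = (11/12)(10/11)(1/10)(9/9) = 0.083333; P(data | urn E) = (10/11)(9/10)(1/9)(8/8) = 0.090909.
Multiplying each by its prior: 4/11 · 0 = 0, 1/11 · 0.14286 = 0.012987, 2/11 · 0.083333 = 0.015152, 1/11 · 0.083333 = 0.0075758, 3/11 · 0.090909 = 0.024793; with total 0.060508.
So P(urn C | data) = (0.015152) / (0.060508) = 0.25041.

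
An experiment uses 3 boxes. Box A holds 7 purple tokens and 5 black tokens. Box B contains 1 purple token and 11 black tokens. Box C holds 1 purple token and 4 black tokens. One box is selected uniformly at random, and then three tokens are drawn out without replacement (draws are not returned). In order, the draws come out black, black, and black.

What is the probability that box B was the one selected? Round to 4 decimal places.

0.6274

The likelihood of the observed sequence under each hypothesis: P(data | box A) = (5/12)(4/11)(3/10) = 1/22; P(data | box B) = (11/12)(10/11)(9/10) = 3/4; P(data | box C) = (4/5)(3/4)(2/3) = 2/5.
Multiplying each by its prior: 1/3 · 1/22 = 1/66, 1/3 · 3/4 = 1/4, 1/3 · 2/5 = 2/15; summing to 263/660.
Therefore the posterior P(box B | data) = (1/4) / (263/660) = 165/263.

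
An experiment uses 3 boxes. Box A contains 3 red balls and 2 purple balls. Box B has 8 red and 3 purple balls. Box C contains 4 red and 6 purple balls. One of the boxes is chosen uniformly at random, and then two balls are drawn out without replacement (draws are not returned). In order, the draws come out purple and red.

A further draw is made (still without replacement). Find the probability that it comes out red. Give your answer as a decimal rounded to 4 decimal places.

The likelihood of the observed sequence under each hypothesis: P(data | box A) = (2/5)(3/4) = 3/10; P(data | box B) = (3/11)(8/10) = 12/55; P(data | box C) = (6/10)(4/9) = 4/15.
The prior-weighted likelihoods are 1/3 · 3/10 = 1/10, 1/3 · 12/55 = 4/55, 1/3 · 4/15 = 4/45; these sum to 259/990.
The posterior is then P(box A | data) = 99/259, P(box B | data) = 72/259, P(box C | data) = 88/259.
The predictive probability is P(red next | data) = (2/3)(99/259) + (7/9)(72/259) + (3/8)(88/259) = 155/259.

0.5985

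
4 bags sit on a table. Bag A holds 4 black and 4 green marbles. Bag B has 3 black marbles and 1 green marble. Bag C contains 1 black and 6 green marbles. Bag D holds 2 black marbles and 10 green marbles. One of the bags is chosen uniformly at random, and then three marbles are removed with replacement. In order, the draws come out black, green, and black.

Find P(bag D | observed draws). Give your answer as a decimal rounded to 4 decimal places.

0.0756

For each hypothesis, P(data | H) works out to: P(data | bag A) = (4/8)(4/8)(4/8) = 0.125; P(data | bag B) = (3/4)(1/4)(3/4) = 0.14062; P(data | bag C) = (1/7)(6/7)(1/7) = 0.017493; P(data | bag D) = (2/12)(10/12)(2/12) = 0.023148.
Weighting by the prior gives 1/4 · 0.125 = 0.03125, 1/4 · 0.14062 = 0.035156, 1/4 · 0.017493 = 0.0043732, 1/4 · 0.023148 = 0.005787; these sum to 0.076566.
By Bayes' rule, P(bag D | data) = (0.005787) / (0.076566) = 0.075582.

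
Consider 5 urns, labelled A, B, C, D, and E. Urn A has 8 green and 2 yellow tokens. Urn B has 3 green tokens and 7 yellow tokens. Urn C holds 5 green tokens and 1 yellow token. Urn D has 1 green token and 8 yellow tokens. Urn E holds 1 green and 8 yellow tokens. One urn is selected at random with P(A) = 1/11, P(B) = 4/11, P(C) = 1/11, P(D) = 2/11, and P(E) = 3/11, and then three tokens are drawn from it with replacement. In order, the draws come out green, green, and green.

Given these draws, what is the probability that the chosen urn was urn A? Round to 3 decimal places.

The likelihood of the observed sequence under each hypothesis: P(data | urn A) = (8/10)(8/10)(8/10) = 0.512; P(data | urn B) = (3/10)(3/10)(3/10) = 0.027; P(data | urn C) = (5/6)(5/6)(5/6) = 0.5787; P(data | urn D) = (1/9)(1/9)(1/9) = 0.0013717; P(data | urn E) = (1/9)(1/9)(1/9) = 0.0013717.
Multiplying each by its prior: 1/11 · 0.512 = 0.046545, 4/11 · 0.027 = 0.0098182, 1/11 · 0.5787 = 0.052609, 2/11 · 0.0013717 = 0.00024941, 3/11 · 0.0013717 = 0.00037411; summing to 0.1096.
So P(urn A | data) = (0.046545) / (0.1096) = 0.4247.

0.425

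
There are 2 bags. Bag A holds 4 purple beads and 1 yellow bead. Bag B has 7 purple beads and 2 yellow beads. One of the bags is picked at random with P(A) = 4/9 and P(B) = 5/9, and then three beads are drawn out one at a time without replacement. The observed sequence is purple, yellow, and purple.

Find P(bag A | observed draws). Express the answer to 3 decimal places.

0.490

Compute the likelihood of the observed sequence for each case: P(data | bag A) = (4/5)(1/4)(3/3) = 1/5; P(data | bag B) = (7/9)(2/8)(6/7) = 1/6.
The prior-weighted likelihoods are 4/9 · 1/5 = 4/45, 5/9 · 1/6 = 5/54; summing to 49/270.
Hence P(bag A | data) = (4/45) / (49/270) = 24/49.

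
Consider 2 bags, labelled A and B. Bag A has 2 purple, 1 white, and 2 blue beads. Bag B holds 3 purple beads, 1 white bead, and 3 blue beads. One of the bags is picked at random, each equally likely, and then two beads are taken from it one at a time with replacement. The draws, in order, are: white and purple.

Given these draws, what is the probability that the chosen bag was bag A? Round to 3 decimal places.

Under each hypothesis, the probability of the observed sequence is: P(data | bag A) = (1/5)(2/5) = 0.08; P(data | bag B) = (1/7)(3/7) = 0.061224.
Weighting by the prior gives 1/2 · 0.08 = 0.04, 1/2 · 0.061224 = 0.030612; these sum to 0.070612.
So P(bag A | data) = (0.04) / (0.070612) = 0.56647.

0.566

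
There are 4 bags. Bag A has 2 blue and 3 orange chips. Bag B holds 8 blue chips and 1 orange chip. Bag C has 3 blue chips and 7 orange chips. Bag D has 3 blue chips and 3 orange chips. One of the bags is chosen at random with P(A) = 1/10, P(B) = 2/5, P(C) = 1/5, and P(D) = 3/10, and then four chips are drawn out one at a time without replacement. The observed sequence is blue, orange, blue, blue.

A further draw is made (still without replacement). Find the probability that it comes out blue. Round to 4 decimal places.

0.7273

The likelihood of the observed sequence under each hypothesis: P(data | bag A) = (2/5)(3/4)(1/3)(0/2) = 0; P(data | bag B) = (8/9)(1/8)(7/7)(6/6) = 1/9; P(data | bag C) = (3/10)(7/9)(2/8)(1/7) = 1/120; P(data | bag D) = (3/6)(3/5)(2/4)(1/3) = 1/20.
Multiplying each by its prior: 1/10 · 0 = 0, 2/5 · 1/9 = 2/45, 1/5 · 1/120 = 1/600, 3/10 · 1/20 = 3/200; with total 11/180.
The posterior is then P(bag A | data) = 0, P(bag B | data) = 8/11, P(bag C | data) = 3/110, P(bag D | data) = 27/110.
The predictive probability is P(blue next | data) = (1)(8/11) + (0)(3/110) + (0)(27/110) = 8/11.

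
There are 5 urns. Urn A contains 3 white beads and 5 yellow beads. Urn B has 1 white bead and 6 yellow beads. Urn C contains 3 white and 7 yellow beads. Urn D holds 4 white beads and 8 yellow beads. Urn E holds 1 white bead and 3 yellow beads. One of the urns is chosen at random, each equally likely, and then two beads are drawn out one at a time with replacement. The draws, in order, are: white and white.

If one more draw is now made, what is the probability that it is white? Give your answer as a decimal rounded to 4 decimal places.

0.3186

Under each hypothesis, the probability of the observed sequence is: P(data | urn A) = (3/8)(3/8) = 0.14062; P(data | urn B) = (1/7)(1/7) = 0.020408; P(data | urn C) = (3/10)(3/10) = 0.09; P(data | urn D) = (4/12)(4/12) = 0.11111; P(data | urn E) = (1/4)(1/4) = 0.0625.
The prior-weighted likelihoods are 1/5 · 0.14062 = 0.028125, 1/5 · 0.020408 = 0.0040816, 1/5 · 0.09 = 0.018, 1/5 · 0.11111 = 0.022222, 1/5 · 0.0625 = 0.0125; summing to 0.084929.
Dividing through by the total gives posterior P(urn A | data) = 0.33116, P(urn B | data) = 0.048059, P(urn C | data) = 0.21194, P(urn D | data) = 0.26166, P(urn E | data) = 0.14718.
Averaging over the posterior, P(white next | data) = (3/8)(0.33116) + (1/7)(0.048059) + (3/10)(0.21194) + (1/3)(0.26166) + (1/4)(0.14718) = 0.31865.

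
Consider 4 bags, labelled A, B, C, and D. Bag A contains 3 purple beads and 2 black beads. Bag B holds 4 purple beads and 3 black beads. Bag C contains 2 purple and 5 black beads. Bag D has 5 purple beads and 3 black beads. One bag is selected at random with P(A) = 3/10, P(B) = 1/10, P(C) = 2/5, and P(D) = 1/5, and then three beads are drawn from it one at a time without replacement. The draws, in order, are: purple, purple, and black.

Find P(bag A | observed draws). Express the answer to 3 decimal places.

Compute the likelihood of the observed sequence for each case: P(data | bag A) = (3/5)(2/4)(2/3) = 0.2; P(data | bag B) = (4/7)(3/6)(3/5) = 0.17143; P(data | bag C) = (2/7)(1/6)(5/5) = 0.047619; P(data | bag D) = (5/8)(4/7)(3/6) = 0.17857.
The prior-weighted likelihoods are 3/10 · 0.2 = 0.06, 1/10 · 0.17143 = 0.017143, 2/5 · 0.047619 = 0.019048, 1/5 · 0.17857 = 0.035714; summing to 0.1319.
By Bayes' rule, P(bag A | data) = (0.06) / (0.1319) = 0.45487.

0.455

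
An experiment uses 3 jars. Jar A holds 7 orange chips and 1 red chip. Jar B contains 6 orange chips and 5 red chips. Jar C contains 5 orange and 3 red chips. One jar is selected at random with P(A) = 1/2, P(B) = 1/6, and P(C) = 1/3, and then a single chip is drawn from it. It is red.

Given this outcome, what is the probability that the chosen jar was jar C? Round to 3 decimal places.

For each hypothesis, P(data | H) works out to: P(data | jar A) = (1/8) = 1/8; P(data | jar B) = (5/11) = 5/11; P(data | jar C) = (3/8) = 3/8.
Multiplying each by its prior: 1/2 · 1/8 = 1/16, 1/6 · 5/11 = 5/66, 1/3 · 3/8 = 1/8; these sum to 139/528.
So P(jar C | data) = (1/8) / (139/528) = 66/139.

0.475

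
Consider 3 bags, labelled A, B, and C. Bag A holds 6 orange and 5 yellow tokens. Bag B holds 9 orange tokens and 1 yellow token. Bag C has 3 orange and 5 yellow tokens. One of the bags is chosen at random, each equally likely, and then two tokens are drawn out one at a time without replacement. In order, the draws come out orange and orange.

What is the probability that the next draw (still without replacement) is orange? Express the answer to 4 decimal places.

Compute the likelihood of the observed sequence for each case: P(data | bag A) = (6/11)(5/10) = 0.27273; P(data | bag B) = (9/10)(8/9) = 0.8; P(data | bag C) = (3/8)(2/7) = 0.10714.
Weighting by the prior gives 1/3 · 0.27273 = 0.090909, 1/3 · 0.8 = 0.26667, 1/3 · 0.10714 = 0.035714; summing to 0.39329.
Normalising, the posterior is P(bag A | data) = 0.23115, P(bag B | data) = 0.67804, P(bag C | data) = 0.090809.
The predictive probability is P(orange next | data) = (4/9)(0.23115) + (7/8)(0.67804) + (1/6)(0.090809) = 0.71115.

0.7112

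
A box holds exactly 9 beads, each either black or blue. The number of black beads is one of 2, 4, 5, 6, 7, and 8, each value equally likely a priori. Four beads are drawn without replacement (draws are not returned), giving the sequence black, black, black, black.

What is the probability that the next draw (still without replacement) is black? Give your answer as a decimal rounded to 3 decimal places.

0.667

Compute the likelihood of the observed sequence for each case: P(data | r = 2) = (2/9)(1/8)(0/7) = 0; P(data | r = 4) = (4/9)(3/8)(2/7)(1/6) = 1/126; P(data | r = 5) = (5/9)(4/8)(3/7)(2/6) = 5/126; P(data | r = 6) = (6/9)(5/8)(4/7)(3/6) = 5/42; P(data | r = 7) = (7/9)(6/8)(5/7)(4/6) = 5/18; P(data | r = 8) = (8/9)(7/8)(6/7)(5/6) = 5/9.
Weighting by the prior gives 1/6 · 0 = 0, 1/6 · 1/126 = 1/756, 1/6 · 5/126 = 5/756, 1/6 · 5/42 = 5/252, 1/6 · 5/18 = 5/108, 1/6 · 5/9 = 5/54; summing to 1/6.
The posterior is then P(r = 2 | data) = 0, P(r = 4 | data) = 1/126, P(r = 5 | data) = 5/126, P(r = 6 | data) = 5/42, P(r = 7 | data) = 5/18, P(r = 8 | data) = 5/9.
The predictive probability is P(black next | data) = (0)(1/126) + (1/5)(5/126) + (2/5)(5/42) + (3/5)(5/18) + (4/5)(5/9) = 2/3.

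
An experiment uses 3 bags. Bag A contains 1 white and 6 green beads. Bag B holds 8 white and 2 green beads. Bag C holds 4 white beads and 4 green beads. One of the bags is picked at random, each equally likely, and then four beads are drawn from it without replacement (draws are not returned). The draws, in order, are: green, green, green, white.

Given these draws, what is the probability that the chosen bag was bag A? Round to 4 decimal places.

0.7143

Under each hypothesis, the probability of the observed sequence is: P(data | bag A) = (6/7)(5/6)(4/5)(1/4) = 1/7; P(data | bag B) = (2/10)(1/9)(0/8) = 0; P(data | bag C) = (4/8)(3/7)(2/6)(4/5) = 2/35.
Multiplying each by its prior: 1/3 · 1/7 = 1/21, 1/3 · 0 = 0, 1/3 · 2/35 = 2/105; summing to 1/15.
Hence P(bag A | data) = (1/21) / (1/15) = 5/7.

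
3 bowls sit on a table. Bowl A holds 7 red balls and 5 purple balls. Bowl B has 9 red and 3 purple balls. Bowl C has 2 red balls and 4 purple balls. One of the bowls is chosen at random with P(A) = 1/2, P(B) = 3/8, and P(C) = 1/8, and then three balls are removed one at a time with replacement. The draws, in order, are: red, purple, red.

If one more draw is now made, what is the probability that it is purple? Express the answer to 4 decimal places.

0.3679

Compute the likelihood of the observed sequence for each case: P(data | bowl A) = (7/12)(5/12)(7/12) = 0.14178; P(data | bowl B) = (9/12)(3/12)(9/12) = 0.14062; P(data | bowl C) = (2/6)(4/6)(2/6) = 0.074074.
The prior-weighted likelihoods are 1/2 · 0.14178 = 0.070891, 3/8 · 0.14062 = 0.052734, 1/8 · 0.074074 = 0.0092593; these sum to 0.13288.
Normalising, the posterior is P(bowl A | data) = 0.53348, P(bowl B | data) = 0.39684, P(bowl C | data) = 0.069679.
The predictive probability is P(purple next | data) = (5/12)(0.53348) + (1/4)(0.39684) + (2/3)(0.069679) = 0.36795.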